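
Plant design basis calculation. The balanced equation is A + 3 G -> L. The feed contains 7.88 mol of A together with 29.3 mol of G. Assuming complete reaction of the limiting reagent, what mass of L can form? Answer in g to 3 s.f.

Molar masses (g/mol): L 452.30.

n(A) = 7.880 mol
n(G) = 29.30 mol
n/ν for A = 7.880/1 = 7.880
n/ν for G = 29.30/3 = 9.767
Smallest n/ν is A → limiting reagent.
n(L) = (1/1) × 7.880 = 7.880 mol
mass = 7.880 × 452.30 = 3564 g

3560 g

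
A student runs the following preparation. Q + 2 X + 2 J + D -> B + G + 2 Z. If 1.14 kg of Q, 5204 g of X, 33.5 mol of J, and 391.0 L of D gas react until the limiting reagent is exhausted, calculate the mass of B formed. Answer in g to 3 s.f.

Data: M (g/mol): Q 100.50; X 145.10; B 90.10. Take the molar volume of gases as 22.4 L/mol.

n(Q) = 1.140×1000 / 100.50 = 11.34 mol
n(X) = 5204 / 145.10 = 35.86 mol
n(J) = 33.50 mol
n(D) = 391.0 / 22.4 = 17.46 mol
n/ν for Q = 11.34/1 = 11.34
n/ν for X = 35.86/2 = 17.93
n/ν for J = 33.50/2 = 16.75
n/ν for D = 17.46/1 = 17.46
Smallest n/ν is Q → limiting reagent.
n(B) = (1/1) × 11.34 = 11.34 mol
mass = 11.34 × 90.10 = 1022 g

1020 g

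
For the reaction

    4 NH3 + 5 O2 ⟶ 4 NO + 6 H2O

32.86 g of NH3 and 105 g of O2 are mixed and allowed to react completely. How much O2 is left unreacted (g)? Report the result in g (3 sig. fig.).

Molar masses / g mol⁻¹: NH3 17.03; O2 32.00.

n(NH3) = 32.86 / 17.03 = 1.930 mol
n(O2) = 105.0 / 32.00 = 3.281 mol
n/ν for NH3 = 1.930/4 = 0.4825
n/ν for O2 = 3.281/5 = 0.6562
Smallest n/ν is NH3 → limiting reagent.
O2 consumed = (5/4) × 1.930 = 2.413 mol
O2 remaining = 3.281 − 2.413 = 0.8680 mol
mass = 0.8680 × 32.00 = 27.78 g

27.8 g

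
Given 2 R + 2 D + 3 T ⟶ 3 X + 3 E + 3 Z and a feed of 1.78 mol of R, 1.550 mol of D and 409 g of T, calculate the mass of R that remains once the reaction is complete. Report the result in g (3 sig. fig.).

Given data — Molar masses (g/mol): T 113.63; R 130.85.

30.1 g

n(R) = 1.780 mol
n(D) = 1.550 mol
n(T) = 409.0 / 113.63 = 3.599 mol
n/ν for R = 1.780/2 = 0.8900
n/ν for D = 1.550/2 = 0.7750
n/ν for T = 3.599/3 = 1.200
Smallest n/ν is D → limiting reagent.
R consumed = (2/2) × 1.550 = 1.550 mol
R remaining = 1.780 − 1.550 = 0.2300 mol
mass = 0.2300 × 130.85 = 30.10 g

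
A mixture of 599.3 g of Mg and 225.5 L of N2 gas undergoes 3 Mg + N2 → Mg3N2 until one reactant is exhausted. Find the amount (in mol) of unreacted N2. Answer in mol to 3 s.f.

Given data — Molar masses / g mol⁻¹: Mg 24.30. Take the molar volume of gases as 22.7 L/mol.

n(Mg) = 599.3 / 24.30 = 24.66 mol
n(N2) = 225.5 / 22.7 = 9.934 mol
n/ν → Mg: 8.220, N2: 9.934; Mg is limiting.
N2 consumed = (1/3) × 24.66 = 8.220 mol
N2 remaining = 9.934 − 8.220 = 1.714 mol

1.71 mol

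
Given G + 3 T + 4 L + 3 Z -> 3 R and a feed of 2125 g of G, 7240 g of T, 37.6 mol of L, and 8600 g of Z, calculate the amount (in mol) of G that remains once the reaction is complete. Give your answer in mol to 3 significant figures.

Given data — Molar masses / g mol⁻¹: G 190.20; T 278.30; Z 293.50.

n(G) = 2125 / 190.20 = 11.17 mol
n(T) = 7240 / 278.30 = 26.02 mol
n(L) = 37.60 mol
n(Z) = 8600 / 293.50 = 29.30 mol
n/ν → G: 11.17, T: 8.673, L: 9.400, Z: 9.767; T is limiting.
G consumed = (1/3) × 26.02 = 8.673 mol
G remaining = 11.17 − 8.673 = 2.497 mol

2.50 mol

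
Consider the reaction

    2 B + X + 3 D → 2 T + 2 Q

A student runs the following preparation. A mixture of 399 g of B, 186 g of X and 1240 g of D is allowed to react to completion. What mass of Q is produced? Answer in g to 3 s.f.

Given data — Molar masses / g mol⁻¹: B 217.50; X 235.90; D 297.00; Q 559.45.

882 g

n(B) = 399.0 / 217.50 = 1.834 mol
n(X) = 186.0 / 235.90 = 0.7885 mol
n(D) = 1240 / 297.00 = 4.175 mol
n/ν for B = 1.834/2 = 0.9170
n/ν for X = 0.7885/1 = 0.7885
n/ν for D = 4.175/3 = 1.392
Smallest n/ν is X → limiting reagent.
n(Q) = (2/1) × 0.7885 = 1.577 mol
mass = 1.577 × 559.45 = 882.3 g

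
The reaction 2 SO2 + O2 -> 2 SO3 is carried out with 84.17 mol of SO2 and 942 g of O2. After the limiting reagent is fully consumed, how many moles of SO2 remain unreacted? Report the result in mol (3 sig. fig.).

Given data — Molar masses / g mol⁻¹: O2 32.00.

n(SO2) = 84.17 mol
n(O2) = 942.0 / 32.00 = 29.44 mol
n/ν → SO2: 42.09, O2: 29.44; O2 is limiting.
SO2 consumed = (2/1) × 29.44 = 58.88 mol
SO2 remaining = 84.17 − 58.88 = 25.29 mol

25.3 mol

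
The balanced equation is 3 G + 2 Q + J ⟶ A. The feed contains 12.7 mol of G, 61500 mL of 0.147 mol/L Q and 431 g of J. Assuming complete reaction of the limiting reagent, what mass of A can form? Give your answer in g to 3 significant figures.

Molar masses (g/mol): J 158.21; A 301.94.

823 g

n(G) = 12.70 mol
n(Q) = 0.147 × 61500/1000 = 9.041 mol
n(J) = 431.0 / 158.21 = 2.724 mol
n/ν for G = 12.70/3 = 4.233
n/ν for Q = 9.041/2 = 4.521
n/ν for J = 2.724/1 = 2.724
Smallest n/ν is J → limiting reagent.
n(A) = (1/1) × 2.724 = 2.724 mol
mass = 2.724 × 301.94 = 822.5 g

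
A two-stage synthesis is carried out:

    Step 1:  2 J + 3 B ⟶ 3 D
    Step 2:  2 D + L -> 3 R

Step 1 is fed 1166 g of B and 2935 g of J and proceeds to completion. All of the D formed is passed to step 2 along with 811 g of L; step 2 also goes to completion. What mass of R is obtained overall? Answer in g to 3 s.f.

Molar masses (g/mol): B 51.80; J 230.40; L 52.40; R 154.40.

4430 g

Step 1:
n(B) = 1166 / 51.80 = 22.51 mol
n(J) = 2935 / 230.40 = 12.74 mol
n/ν → B: 7.503, J: 6.370; J is limiting.
n(D) produced = (3/2) × 12.74 = 19.11 mol
Step 2:
n(D) available = 19.11 mol
n(L) = 811.0 / 52.40 = 15.48 mol
n/ν → D: 9.555, L: 15.48; D is limiting.
n(R) = (3/2) × 19.11 = 28.67 mol
mass = 28.67 × 154.40 = 4427 g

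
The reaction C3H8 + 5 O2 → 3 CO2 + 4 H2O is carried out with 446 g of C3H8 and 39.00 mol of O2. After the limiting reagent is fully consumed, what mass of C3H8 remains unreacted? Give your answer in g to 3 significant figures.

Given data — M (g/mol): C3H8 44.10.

n(C3H8) = 446.0 / 44.10 = 10.11 mol
n(O2) = 39.00 mol
n/ν → C3H8: 10.11, O2: 7.800; O2 is limiting.
C3H8 consumed = (1/5) × 39.00 = 7.800 mol
C3H8 remaining = 10.11 − 7.800 = 2.310 mol
mass = 2.310 × 44.10 = 101.9 g

102 g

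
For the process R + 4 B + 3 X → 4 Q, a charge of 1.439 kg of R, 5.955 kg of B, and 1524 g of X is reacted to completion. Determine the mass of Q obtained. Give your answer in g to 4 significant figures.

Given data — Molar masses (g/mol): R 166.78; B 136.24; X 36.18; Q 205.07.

n(R) = 1.439×1000 / 166.78 = 8.628 mol
n(B) = 5.955×1000 / 136.24 = 43.71 mol
n(X) = 1524 / 36.18 = 42.12 mol
n/ν for R = 8.628/1 = 8.628
n/ν for B = 43.71/4 = 10.93
n/ν for X = 42.12/3 = 14.04
Smallest n/ν is R → limiting reagent.
n(Q) = (4/1) × 8.628 = 34.51 mol
mass = 34.51 × 205.07 = 7077 g

7077 g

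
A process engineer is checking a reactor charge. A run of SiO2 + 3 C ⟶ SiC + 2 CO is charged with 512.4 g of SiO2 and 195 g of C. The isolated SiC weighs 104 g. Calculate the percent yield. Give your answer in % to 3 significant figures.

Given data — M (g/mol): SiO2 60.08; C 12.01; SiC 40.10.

47.9 %

n(SiO2) = 512.4 / 60.08 = 8.529 mol
n(C) = 195.0 / 12.01 = 16.24 mol
n/ν → SiO2: 8.529, C: 5.413; C is limiting.
theoretical n(SiC) = (1/3) × 16.24 = 5.413 mol → 217.1 g
% yield = 104 / 217.1 × 100 = 47.90 %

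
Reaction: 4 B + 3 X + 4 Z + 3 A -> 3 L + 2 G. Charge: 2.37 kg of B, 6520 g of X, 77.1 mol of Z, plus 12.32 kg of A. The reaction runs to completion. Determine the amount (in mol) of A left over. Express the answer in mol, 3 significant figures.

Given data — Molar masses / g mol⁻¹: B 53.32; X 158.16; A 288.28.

n(B) = 2.370×1000 / 53.32 = 44.45 mol
n(X) = 6520 / 158.16 = 41.22 mol
n(Z) = 77.10 mol
n(A) = 12.32×1000 / 288.28 = 42.74 mol
n/ν → B: 11.11, X: 13.74, Z: 19.28, A: 14.25; B is limiting.
A consumed = (3/4) × 44.45 = 33.34 mol
A remaining = 42.74 − 33.34 = 9.400 mol

9.40 mol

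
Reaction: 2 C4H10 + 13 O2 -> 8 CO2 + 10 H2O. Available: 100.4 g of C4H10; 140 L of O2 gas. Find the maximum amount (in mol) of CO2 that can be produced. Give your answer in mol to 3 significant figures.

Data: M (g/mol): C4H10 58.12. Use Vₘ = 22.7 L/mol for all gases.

n(C4H10) = 100.4 / 58.12 = 1.727 mol
n(O2) = 140.0 / 22.7 = 6.167 mol
n/ν for C4H10 = 1.727/2 = 0.8635
n/ν for O2 = 6.167/13 = 0.4744
Smallest n/ν is O2 → limiting reagent.
n(CO2) = (8/13) × 6.167 = 3.795 mol

3.80 mol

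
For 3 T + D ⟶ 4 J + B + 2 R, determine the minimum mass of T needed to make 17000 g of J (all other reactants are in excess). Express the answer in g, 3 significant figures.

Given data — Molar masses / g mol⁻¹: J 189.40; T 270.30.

n(J) = 17000 / 189.40 = 89.76 mol
n(T) = (3/4) × 89.76 = 67.32 mol
mass = 67.32 × 270.30 = 18200 g

18200 g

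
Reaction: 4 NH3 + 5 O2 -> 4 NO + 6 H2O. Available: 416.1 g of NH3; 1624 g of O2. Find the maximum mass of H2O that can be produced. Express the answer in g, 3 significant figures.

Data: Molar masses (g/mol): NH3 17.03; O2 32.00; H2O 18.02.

n(NH3) = 416.1 / 17.03 = 24.43 mol
n(O2) = 1624 / 32.00 = 50.75 mol
n/ν → NH3: 6.108, O2: 10.15; NH3 is limiting.
n(H2O) = (6/4) × 24.43 = 36.65 mol
mass = 36.65 × 18.02 = 660.4 g

660 g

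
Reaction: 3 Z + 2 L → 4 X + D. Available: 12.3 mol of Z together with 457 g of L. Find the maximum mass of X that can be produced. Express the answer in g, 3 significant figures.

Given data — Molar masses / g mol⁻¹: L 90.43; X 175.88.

n(Z) = 12.30 mol
n(L) = 457.0 / 90.43 = 5.054 mol
n/ν → Z: 4.100, L: 2.527; L is limiting.
n(X) = (4/2) × 5.054 = 10.11 mol
mass = 10.11 × 175.88 = 1778 g

1780 g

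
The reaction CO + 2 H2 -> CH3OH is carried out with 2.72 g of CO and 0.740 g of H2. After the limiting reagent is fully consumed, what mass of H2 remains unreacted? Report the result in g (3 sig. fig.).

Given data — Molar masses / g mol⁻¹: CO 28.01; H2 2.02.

0.348 g

n(CO) = 2.720 / 28.01 = 0.09711 mol
n(H2) = 0.7400 / 2.02 = 0.3663 mol
n/ν → CO: 0.09711, H2: 0.1832; CO is limiting.
H2 consumed = (2/1) × 0.09711 = 0.1942 mol
H2 remaining = 0.3663 − 0.1942 = 0.1721 mol
mass = 0.1721 × 2.02 = 0.3476 g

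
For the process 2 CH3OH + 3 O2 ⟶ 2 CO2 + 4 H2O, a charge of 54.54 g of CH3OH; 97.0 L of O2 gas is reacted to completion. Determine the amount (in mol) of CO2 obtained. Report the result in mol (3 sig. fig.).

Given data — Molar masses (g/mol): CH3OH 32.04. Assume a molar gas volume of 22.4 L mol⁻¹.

n(CH3OH) = 54.54 / 32.04 = 1.702 mol
n(O2) = 97.00 / 22.4 = 4.330 mol
n/ν for CH3OH = 1.702/2 = 0.8510
n/ν for O2 = 4.330/3 = 1.443
Smallest n/ν is CH3OH → limiting reagent.
n(CO2) = (2/2) × 1.702 = 1.702 mol

1.70 mol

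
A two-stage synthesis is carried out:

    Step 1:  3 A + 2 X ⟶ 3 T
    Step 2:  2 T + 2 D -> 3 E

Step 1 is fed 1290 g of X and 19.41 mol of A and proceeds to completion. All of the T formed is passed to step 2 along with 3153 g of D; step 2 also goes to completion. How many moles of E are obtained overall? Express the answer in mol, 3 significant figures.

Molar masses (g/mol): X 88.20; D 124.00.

29.1 mol

Step 1:
n(X) = 1290 / 88.20 = 14.63 mol
n(A) = 19.41 mol
n/ν for X = 14.63/2 = 7.315
n/ν for A = 19.41/3 = 6.470
Smallest n/ν is A → limiting reagent.
n(T) produced = (3/3) × 19.41 = 19.41 mol
Step 2:
n(T) available = 19.41 mol
n(D) = 3153 / 124.00 = 25.43 mol
n/ν for T = 19.41/2 = 9.705
n/ν for D = 25.43/2 = 12.72
Smallest n/ν is T → limiting reagent.
n(E) = (3/2) × 19.41 = 29.12 mol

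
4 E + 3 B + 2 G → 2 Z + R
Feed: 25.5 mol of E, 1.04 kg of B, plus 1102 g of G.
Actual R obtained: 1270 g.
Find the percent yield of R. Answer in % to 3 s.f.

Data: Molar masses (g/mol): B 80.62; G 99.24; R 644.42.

n(E) = 25.50 mol
n(B) = 1.040×1000 / 80.62 = 12.90 mol
n(G) = 1102 / 99.24 = 11.10 mol
n/ν for E = 25.50/4 = 6.375
n/ν for B = 12.90/3 = 4.300
n/ν for G = 11.10/2 = 5.550
Smallest n/ν is B → limiting reagent.
theoretical n(R) = (1/3) × 12.90 = 4.300 mol → 2771 g
% yield = 1270 / 2771 × 100 = 45.83 %

45.8 %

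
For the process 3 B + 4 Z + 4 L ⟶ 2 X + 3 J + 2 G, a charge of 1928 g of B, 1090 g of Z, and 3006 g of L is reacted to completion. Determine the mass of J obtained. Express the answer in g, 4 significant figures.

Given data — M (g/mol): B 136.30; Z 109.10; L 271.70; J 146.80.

n(B) = 1928 / 136.30 = 14.15 mol
n(Z) = 1090 / 109.10 = 9.991 mol
n(L) = 3006 / 271.70 = 11.06 mol
n/ν for B = 14.15/3 = 4.717
n/ν for Z = 9.991/4 = 2.498
n/ν for L = 11.06/4 = 2.765
Smallest n/ν is Z → limiting reagent.
n(J) = (3/4) × 9.991 = 7.493 mol
mass = 7.493 × 146.80 = 1100 g

1100 g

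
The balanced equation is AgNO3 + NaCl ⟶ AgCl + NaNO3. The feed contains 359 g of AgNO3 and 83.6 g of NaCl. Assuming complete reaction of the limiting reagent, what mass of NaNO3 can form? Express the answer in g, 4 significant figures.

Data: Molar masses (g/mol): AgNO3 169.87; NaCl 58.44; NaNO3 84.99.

n(AgNO3) = 359.0 / 169.87 = 2.113 mol
n(NaCl) = 83.60 / 58.44 = 1.431 mol
n/ν for AgNO3 = 2.113/1 = 2.113
n/ν for NaCl = 1.431/1 = 1.431
Smallest n/ν is NaCl → limiting reagent.
n(NaNO3) = (1/1) × 1.431 = 1.431 mol
mass = 1.431 × 84.99 = 121.6 g

121.6 g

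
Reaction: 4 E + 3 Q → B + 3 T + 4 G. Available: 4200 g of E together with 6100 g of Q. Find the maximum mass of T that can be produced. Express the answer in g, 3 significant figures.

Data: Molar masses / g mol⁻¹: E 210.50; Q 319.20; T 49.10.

n(E) = 4200 / 210.50 = 19.95 mol
n(Q) = 6100 / 319.20 = 19.11 mol
n/ν for E = 19.95/4 = 4.988
n/ν for Q = 19.11/3 = 6.370
Smallest n/ν is E → limiting reagent.
n(T) = (3/4) × 19.95 = 14.96 mol
mass = 14.96 × 49.10 = 734.5 g

735 g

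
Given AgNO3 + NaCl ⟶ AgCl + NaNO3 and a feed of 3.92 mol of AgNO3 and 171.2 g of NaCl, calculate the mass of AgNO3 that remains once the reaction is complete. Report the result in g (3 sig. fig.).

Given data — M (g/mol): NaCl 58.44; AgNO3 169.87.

n(AgNO3) = 3.920 mol
n(NaCl) = 171.2 / 58.44 = 2.930 mol
n/ν → AgNO3: 3.920, NaCl: 2.930; NaCl is limiting.
AgNO3 consumed = (1/1) × 2.930 = 2.930 mol
AgNO3 remaining = 3.920 − 2.930 = 0.9900 mol
mass = 0.9900 × 169.87 = 168.2 g

168 g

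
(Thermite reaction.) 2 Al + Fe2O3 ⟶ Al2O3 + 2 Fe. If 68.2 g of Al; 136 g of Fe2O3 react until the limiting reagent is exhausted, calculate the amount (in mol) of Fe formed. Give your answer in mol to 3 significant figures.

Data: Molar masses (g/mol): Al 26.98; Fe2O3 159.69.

1.70 mol

n(Al) = 68.20 / 26.98 = 2.528 mol
n(Fe2O3) = 136.0 / 159.69 = 0.8517 mol
n/ν for Al = 2.528/2 = 1.264
n/ν for Fe2O3 = 0.8517/1 = 0.8517
Smallest n/ν is Fe2O3 → limiting reagent.
n(Fe) = (2/1) × 0.8517 = 1.703 mol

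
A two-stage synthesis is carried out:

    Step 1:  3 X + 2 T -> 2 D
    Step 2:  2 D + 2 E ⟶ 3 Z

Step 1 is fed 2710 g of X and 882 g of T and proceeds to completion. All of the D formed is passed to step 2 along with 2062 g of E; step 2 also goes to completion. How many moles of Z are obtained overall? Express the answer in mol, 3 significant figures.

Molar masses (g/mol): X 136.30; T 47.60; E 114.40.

19.9 mol

Step 1:
n(X) = 2710 / 136.30 = 19.88 mol
n(T) = 882.0 / 47.60 = 18.53 mol
n/ν for X = 19.88/3 = 6.627
n/ν for T = 18.53/2 = 9.265
Smallest n/ν is X → limiting reagent.
n(D) produced = (2/3) × 19.88 = 13.25 mol
Step 2:
n(D) available = 13.25 mol
n(E) = 2062 / 114.40 = 18.02 mol
n/ν for D = 13.25/2 = 6.625
n/ν for E = 18.02/2 = 9.010
Smallest n/ν is D → limiting reagent.
n(Z) = (3/2) × 13.25 = 19.88 mol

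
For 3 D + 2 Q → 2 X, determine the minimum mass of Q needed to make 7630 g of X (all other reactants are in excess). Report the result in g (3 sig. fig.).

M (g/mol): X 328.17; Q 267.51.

6220 g

n(X) = 7630 / 328.17 = 23.25 mol
n(Q) = (2/2) × 23.25 = 23.25 mol
mass = 23.25 × 267.51 = 6220 g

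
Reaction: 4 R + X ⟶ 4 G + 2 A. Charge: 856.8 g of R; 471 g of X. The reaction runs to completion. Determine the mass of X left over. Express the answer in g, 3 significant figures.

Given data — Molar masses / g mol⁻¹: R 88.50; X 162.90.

n(R) = 856.8 / 88.50 = 9.681 mol
n(X) = 471.0 / 162.90 = 2.891 mol
n/ν for R = 9.681/4 = 2.420
n/ν for X = 2.891/1 = 2.891
Smallest n/ν is R → limiting reagent.
X consumed = (1/4) × 9.681 = 2.420 mol
X remaining = 2.891 − 2.420 = 0.4710 mol
mass = 0.4710 × 162.90 = 76.73 g

76.7 g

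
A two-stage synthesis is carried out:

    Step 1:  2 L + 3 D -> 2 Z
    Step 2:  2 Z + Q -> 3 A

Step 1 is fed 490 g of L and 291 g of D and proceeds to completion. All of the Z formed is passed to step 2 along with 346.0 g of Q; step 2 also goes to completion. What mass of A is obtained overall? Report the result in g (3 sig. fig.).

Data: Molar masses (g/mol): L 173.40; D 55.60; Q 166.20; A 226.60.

Step 1:
n(L) = 490.0 / 173.40 = 2.826 mol
n(D) = 291.0 / 55.60 = 5.234 mol
n/ν for L = 2.826/2 = 1.413
n/ν for D = 5.234/3 = 1.745
Smallest n/ν is L → limiting reagent.
n(Z) produced = (2/2) × 2.826 = 2.826 mol
Step 2:
n(Z) available = 2.826 mol
n(Q) = 346.0 / 166.20 = 2.082 mol
n/ν for Z = 2.826/2 = 1.413
n/ν for Q = 2.082/1 = 2.082
Smallest n/ν is Z → limiting reagent.
n(A) = (3/2) × 2.826 = 4.239 mol
mass = 4.239 × 226.60 = 960.6 g

961 g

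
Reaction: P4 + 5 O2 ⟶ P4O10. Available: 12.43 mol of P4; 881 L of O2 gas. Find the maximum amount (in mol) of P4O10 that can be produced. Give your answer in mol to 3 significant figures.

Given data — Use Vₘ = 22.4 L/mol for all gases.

n(P4) = 12.43 mol
n(O2) = 881.0 / 22.4 = 39.33 mol
n/ν for P4 = 12.43/1 = 12.43
n/ν for O2 = 39.33/5 = 7.866
Smallest n/ν is O2 → limiting reagent.
n(P4O10) = (1/5) × 39.33 = 7.866 mol

7.87 mol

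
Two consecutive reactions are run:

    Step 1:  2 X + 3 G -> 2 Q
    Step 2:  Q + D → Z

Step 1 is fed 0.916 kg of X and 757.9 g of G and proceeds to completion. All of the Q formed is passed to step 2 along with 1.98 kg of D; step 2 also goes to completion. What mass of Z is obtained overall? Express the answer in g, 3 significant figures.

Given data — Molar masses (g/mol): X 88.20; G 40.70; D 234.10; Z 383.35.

3240 g

Step 1:
n(X) = 0.9160×1000 / 88.20 = 10.39 mol
n(G) = 757.9 / 40.70 = 18.62 mol
n/ν → X: 5.195, G: 6.207; X is limiting.
n(Q) produced = (2/2) × 10.39 = 10.39 mol
Step 2:
n(Q) available = 10.39 mol
n(D) = 1.980×1000 / 234.10 = 8.458 mol
n/ν → Q: 10.39, D: 8.458; D is limiting.
n(Z) = (1/1) × 8.458 = 8.458 mol
mass = 8.458 × 383.35 = 3242 g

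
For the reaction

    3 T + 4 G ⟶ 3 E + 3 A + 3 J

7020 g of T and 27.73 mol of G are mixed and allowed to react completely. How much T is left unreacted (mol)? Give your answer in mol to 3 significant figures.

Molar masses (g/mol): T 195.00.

n(T) = 7020 / 195.00 = 36.00 mol
n(G) = 27.73 mol
n/ν for T = 36.00/3 = 12.00
n/ν for G = 27.73/4 = 6.933
Smallest n/ν is G → limiting reagent.
T consumed = (3/4) × 27.73 = 20.80 mol
T remaining = 36.00 − 20.80 = 15.20 mol

15.2 mol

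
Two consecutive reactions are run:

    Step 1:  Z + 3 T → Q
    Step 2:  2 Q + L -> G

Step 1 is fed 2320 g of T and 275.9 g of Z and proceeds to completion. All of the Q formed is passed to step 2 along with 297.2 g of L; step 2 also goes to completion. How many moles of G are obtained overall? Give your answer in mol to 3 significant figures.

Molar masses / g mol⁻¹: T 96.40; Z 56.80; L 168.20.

1.77 mol

Step 1:
n(T) = 2320 / 96.40 = 24.07 mol
n(Z) = 275.9 / 56.80 = 4.857 mol
n/ν → T: 8.023, Z: 4.857; Z is limiting.
n(Q) produced = (1/1) × 4.857 = 4.857 mol
Step 2:
n(Q) available = 4.857 mol
n(L) = 297.2 / 168.20 = 1.767 mol
n/ν → Q: 2.429, L: 1.767; L is limiting.
n(G) = (1/1) × 1.767 = 1.767 mol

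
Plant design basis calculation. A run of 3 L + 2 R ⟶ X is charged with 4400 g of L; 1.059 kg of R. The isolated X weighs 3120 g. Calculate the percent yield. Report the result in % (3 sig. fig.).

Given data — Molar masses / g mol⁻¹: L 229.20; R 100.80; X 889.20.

n(L) = 4400 / 229.20 = 19.20 mol
n(R) = 1.059×1000 / 100.80 = 10.51 mol
n/ν → L: 6.400, R: 5.255; R is limiting.
theoretical n(X) = (1/2) × 10.51 = 5.255 mol → 4673 g
% yield = 3120 / 4673 × 100 = 66.77 %

66.8 %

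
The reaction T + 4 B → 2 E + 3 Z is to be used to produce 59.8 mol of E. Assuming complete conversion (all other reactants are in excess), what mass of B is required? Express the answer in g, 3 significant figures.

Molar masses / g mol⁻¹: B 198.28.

n(E) = 59.80 mol
n(B) = (4/2) × 59.80 = 119.6 mol
mass = 119.6 × 198.28 = 23710 g

23700 g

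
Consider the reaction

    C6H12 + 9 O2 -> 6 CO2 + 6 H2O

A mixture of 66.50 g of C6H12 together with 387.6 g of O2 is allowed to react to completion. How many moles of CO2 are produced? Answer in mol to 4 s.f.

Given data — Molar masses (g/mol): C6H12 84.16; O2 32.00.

4.741 mol

n(C6H12) = 66.50 / 84.16 = 0.7902 mol
n(O2) = 387.6 / 32.00 = 12.11 mol
n/ν for C6H12 = 0.7902/1 = 0.7902
n/ν for O2 = 12.11/9 = 1.346
Smallest n/ν is C6H12 → limiting reagent.
n(CO2) = (6/1) × 0.7902 = 4.741 mol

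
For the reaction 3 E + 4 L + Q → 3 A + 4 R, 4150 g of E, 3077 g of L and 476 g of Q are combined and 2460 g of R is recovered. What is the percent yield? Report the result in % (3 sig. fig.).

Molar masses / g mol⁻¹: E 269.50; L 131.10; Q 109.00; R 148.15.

95.1 %

n(E) = 4150 / 269.50 = 15.40 mol
n(L) = 3077 / 131.10 = 23.47 mol
n(Q) = 476.0 / 109.00 = 4.367 mol
n/ν for E = 15.40/3 = 5.133
n/ν for L = 23.47/4 = 5.868
n/ν for Q = 4.367/1 = 4.367
Smallest n/ν is Q → limiting reagent.
theoretical n(R) = (4/1) × 4.367 = 17.47 mol → 2588 g
% yield = 2460 / 2588 × 100 = 95.05 %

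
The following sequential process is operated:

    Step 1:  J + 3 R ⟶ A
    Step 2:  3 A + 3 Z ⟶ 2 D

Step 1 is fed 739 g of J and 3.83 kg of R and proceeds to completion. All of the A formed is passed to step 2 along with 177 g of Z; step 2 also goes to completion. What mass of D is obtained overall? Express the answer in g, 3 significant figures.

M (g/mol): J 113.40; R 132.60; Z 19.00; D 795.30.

3460 g

Step 1:
n(J) = 739.0 / 113.40 = 6.517 mol
n(R) = 3.830×1000 / 132.60 = 28.88 mol
n/ν → J: 6.517, R: 9.627; J is limiting.
n(A) produced = (1/1) × 6.517 = 6.517 mol
Step 2:
n(A) available = 6.517 mol
n(Z) = 177.0 / 19.00 = 9.316 mol
n/ν → A: 2.172, Z: 3.105; A is limiting.
n(D) = (2/3) × 6.517 = 4.345 mol
mass = 4.345 × 795.30 = 3456 g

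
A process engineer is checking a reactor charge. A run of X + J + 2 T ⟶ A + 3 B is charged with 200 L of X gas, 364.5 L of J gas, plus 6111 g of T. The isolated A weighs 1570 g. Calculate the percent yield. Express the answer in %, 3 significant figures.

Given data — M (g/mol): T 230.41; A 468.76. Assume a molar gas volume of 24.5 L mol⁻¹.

41.0 %

n(X) = 200.0 / 24.5 = 8.163 mol
n(J) = 364.5 / 24.5 = 14.88 mol
n(T) = 6111 / 230.41 = 26.52 mol
n/ν for X = 8.163/1 = 8.163
n/ν for J = 14.88/1 = 14.88
n/ν for T = 26.52/2 = 13.26
Smallest n/ν is X → limiting reagent.
theoretical n(A) = (1/1) × 8.163 = 8.163 mol → 3826 g
% yield = 1570 / 3826 × 100 = 41.04 %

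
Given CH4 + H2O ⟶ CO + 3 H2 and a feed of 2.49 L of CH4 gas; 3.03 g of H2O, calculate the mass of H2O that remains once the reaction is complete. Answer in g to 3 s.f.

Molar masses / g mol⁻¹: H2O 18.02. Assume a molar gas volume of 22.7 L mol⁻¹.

n(CH4) = 2.490 / 22.7 = 0.1097 mol
n(H2O) = 3.030 / 18.02 = 0.1681 mol
n/ν for CH4 = 0.1097/1 = 0.1097
n/ν for H2O = 0.1681/1 = 0.1681
Smallest n/ν is CH4 → limiting reagent.
H2O consumed = (1/1) × 0.1097 = 0.1097 mol
H2O remaining = 0.1681 − 0.1097 = 0.05840 mol
mass = 0.05840 × 18.02 = 1.052 g

1.05 g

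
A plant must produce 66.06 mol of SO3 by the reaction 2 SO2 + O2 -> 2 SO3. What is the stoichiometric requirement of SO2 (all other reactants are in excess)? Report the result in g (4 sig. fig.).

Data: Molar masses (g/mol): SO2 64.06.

4232 g

n(SO3) = 66.06 mol
n(SO2) = (2/2) × 66.06 = 66.06 mol
mass = 66.06 × 64.06 = 4232 g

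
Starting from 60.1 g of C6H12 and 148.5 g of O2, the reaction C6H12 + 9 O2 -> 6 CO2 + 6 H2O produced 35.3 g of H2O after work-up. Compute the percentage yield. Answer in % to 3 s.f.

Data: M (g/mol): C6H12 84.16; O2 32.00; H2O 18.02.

n(C6H12) = 60.10 / 84.16 = 0.7141 mol
n(O2) = 148.5 / 32.00 = 4.641 mol
n/ν → C6H12: 0.7141, O2: 0.5157; O2 is limiting.
theoretical n(H2O) = (6/9) × 4.641 = 3.094 mol → 55.75 g
% yield = 35.3 / 55.75 × 100 = 63.32 %

63.3 %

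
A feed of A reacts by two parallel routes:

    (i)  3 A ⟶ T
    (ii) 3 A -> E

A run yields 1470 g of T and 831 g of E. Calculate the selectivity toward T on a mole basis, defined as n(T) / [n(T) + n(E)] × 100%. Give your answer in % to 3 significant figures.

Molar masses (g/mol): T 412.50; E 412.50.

n(T) = 1470 / 412.50 = 3.564 mol
n(E) = 831 / 412.50 = 2.015 mol
selectivity = 3.564/(3.564+2.015) × 100 = 63.88 %

63.9 %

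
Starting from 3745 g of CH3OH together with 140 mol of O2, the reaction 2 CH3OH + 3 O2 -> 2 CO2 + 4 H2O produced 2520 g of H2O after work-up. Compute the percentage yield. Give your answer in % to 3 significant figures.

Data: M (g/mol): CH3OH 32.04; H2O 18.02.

74.9 %

n(CH3OH) = 3745 / 32.04 = 116.9 mol
n(O2) = 140.0 mol
n/ν for CH3OH = 116.9/2 = 58.45
n/ν for O2 = 140.0/3 = 46.67
Smallest n/ν is O2 → limiting reagent.
theoretical n(H2O) = (4/3) × 140.0 = 186.7 mol → 3364 g
% yield = 2520 / 3364 × 100 = 74.91 %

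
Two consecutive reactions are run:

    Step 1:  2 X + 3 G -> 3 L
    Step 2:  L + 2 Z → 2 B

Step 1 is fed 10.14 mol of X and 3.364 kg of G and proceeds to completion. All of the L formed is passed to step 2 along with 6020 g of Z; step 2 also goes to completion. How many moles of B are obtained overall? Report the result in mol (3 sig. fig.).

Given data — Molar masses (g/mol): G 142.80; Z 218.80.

27.5 mol

Step 1:
n(X) = 10.14 mol
n(G) = 3.364×1000 / 142.80 = 23.56 mol
n/ν for X = 10.14/2 = 5.070
n/ν for G = 23.56/3 = 7.853
Smallest n/ν is X → limiting reagent.
n(L) produced = (3/2) × 10.14 = 15.21 mol
Step 2:
n(L) available = 15.21 mol
n(Z) = 6020 / 218.80 = 27.51 mol
n/ν for L = 15.21/1 = 15.21
n/ν for Z = 27.51/2 = 13.76
Smallest n/ν is Z → limiting reagent.
n(B) = (2/2) × 27.51 = 27.51 mol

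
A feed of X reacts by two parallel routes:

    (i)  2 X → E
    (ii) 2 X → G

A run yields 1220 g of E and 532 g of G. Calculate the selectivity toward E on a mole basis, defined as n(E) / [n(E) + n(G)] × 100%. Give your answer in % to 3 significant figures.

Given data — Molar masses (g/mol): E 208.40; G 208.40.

69.6 %

n(E) = 1220 / 208.40 = 5.854 mol
n(G) = 532 / 208.40 = 2.553 mol
selectivity = 5.854/(5.854+2.553) × 100 = 69.63 %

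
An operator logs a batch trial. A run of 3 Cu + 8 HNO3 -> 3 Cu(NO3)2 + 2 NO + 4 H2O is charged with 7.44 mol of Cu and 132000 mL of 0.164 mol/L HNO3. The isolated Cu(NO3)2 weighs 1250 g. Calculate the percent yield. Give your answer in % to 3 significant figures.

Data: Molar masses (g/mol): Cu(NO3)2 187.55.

89.6 %

n(Cu) = 7.440 mol
n(HNO3) = 0.164 × 132000/1000 = 21.65 mol
n/ν for Cu = 7.440/3 = 2.480
n/ν for HNO3 = 21.65/8 = 2.706
Smallest n/ν is Cu → limiting reagent.
theoretical n(Cu(NO3)2) = (3/3) × 7.440 = 7.440 mol → 1395 g
% yield = 1250 / 1395 × 100 = 89.61 %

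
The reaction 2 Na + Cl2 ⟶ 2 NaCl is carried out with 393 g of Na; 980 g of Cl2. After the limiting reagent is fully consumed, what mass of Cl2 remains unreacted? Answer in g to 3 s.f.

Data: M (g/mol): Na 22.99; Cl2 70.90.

374 g

n(Na) = 393.0 / 22.99 = 17.09 mol
n(Cl2) = 980.0 / 70.90 = 13.82 mol
n/ν for Na = 17.09/2 = 8.545
n/ν for Cl2 = 13.82/1 = 13.82
Smallest n/ν is Na → limiting reagent.
Cl2 consumed = (1/2) × 17.09 = 8.545 mol
Cl2 remaining = 13.82 − 8.545 = 5.275 mol
mass = 5.275 × 70.90 = 374.0 g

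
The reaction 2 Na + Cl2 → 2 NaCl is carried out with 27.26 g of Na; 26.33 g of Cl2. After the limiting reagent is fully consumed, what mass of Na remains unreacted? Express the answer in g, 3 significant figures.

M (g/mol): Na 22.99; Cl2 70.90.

n(Na) = 27.26 / 22.99 = 1.186 mol
n(Cl2) = 26.33 / 70.90 = 0.3714 mol
n/ν for Na = 1.186/2 = 0.5930
n/ν for Cl2 = 0.3714/1 = 0.3714
Smallest n/ν is Cl2 → limiting reagent.
Na consumed = (2/1) × 0.3714 = 0.7428 mol
Na remaining = 1.186 − 0.7428 = 0.4432 mol
mass = 0.4432 × 22.99 = 10.19 g

10.2 g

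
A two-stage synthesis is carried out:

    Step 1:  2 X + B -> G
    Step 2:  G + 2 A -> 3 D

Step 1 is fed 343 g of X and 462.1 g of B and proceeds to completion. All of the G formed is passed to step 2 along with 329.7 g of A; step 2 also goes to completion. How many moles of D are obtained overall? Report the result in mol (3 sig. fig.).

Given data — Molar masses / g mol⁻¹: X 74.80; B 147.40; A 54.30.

Step 1:
n(X) = 343.0 / 74.80 = 4.586 mol
n(B) = 462.1 / 147.40 = 3.135 mol
n/ν for X = 4.586/2 = 2.293
n/ν for B = 3.135/1 = 3.135
Smallest n/ν is X → limiting reagent.
n(G) produced = (1/2) × 4.586 = 2.293 mol
Step 2:
n(G) available = 2.293 mol
n(A) = 329.7 / 54.30 = 6.072 mol
n/ν for G = 2.293/1 = 2.293
n/ν for A = 6.072/2 = 3.036
Smallest n/ν is G → limiting reagent.
n(D) = (3/1) × 2.293 = 6.879 mol

6.88 mol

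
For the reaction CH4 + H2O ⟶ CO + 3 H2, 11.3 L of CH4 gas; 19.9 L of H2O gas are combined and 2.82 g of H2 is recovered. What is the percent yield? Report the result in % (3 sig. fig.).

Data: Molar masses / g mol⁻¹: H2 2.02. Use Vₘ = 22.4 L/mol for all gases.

n(CH4) = 11.30 / 22.4 = 0.5045 mol
n(H2O) = 19.90 / 22.4 = 0.8884 mol
n/ν for CH4 = 0.5045/1 = 0.5045
n/ν for H2O = 0.8884/1 = 0.8884
Smallest n/ν is CH4 → limiting reagent.
theoretical n(H2) = (3/1) × 0.5045 = 1.514 mol → 3.058 g
% yield = 2.82 / 3.058 × 100 = 92.22 %

92.2 %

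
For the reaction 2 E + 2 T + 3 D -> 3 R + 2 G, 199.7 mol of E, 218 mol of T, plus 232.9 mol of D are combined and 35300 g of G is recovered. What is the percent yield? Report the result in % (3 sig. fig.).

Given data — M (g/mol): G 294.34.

n(E) = 199.7 mol
n(T) = 218.0 mol
n(D) = 232.9 mol
n/ν for E = 199.7/2 = 99.85
n/ν for T = 218.0/2 = 109.0
n/ν for D = 232.9/3 = 77.63
Smallest n/ν is D → limiting reagent.
theoretical n(G) = (2/3) × 232.9 = 155.3 mol → 45710 g
% yield = 35300 / 45710 × 100 = 77.23 %

77.2 %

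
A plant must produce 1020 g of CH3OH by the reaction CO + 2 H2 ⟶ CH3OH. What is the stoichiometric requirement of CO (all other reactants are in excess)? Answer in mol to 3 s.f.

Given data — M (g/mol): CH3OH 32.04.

n(CH3OH) = 1020 / 32.04 = 31.84 mol
n(CO) = (1/1) × 31.84 = 31.84 mol

31.8 mol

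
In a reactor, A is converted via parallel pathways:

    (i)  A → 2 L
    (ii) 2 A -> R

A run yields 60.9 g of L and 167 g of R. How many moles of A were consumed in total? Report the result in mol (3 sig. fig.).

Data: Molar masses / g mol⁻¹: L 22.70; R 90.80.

5.02 mol

n(L) = 60.9 / 22.70 = 2.683 mol
n(R) = 167 / 90.80 = 1.839 mol
n(A) via (i) = (1/2)×2.683 = 1.342 mol
n(A) via (ii) = (2/1)×1.839 = 3.678 mol
total n(A) = 1.342 + 3.678 = 5.020 mol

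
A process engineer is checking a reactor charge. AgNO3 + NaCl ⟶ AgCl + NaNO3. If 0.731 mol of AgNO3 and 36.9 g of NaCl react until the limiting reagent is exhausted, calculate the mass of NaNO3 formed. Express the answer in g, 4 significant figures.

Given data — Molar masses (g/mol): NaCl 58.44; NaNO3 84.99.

53.66 g

n(AgNO3) = 0.7310 mol
n(NaCl) = 36.90 / 58.44 = 0.6314 mol
n/ν → AgNO3: 0.7310, NaCl: 0.6314; NaCl is limiting.
n(NaNO3) = (1/1) × 0.6314 = 0.6314 mol
mass = 0.6314 × 84.99 = 53.66 g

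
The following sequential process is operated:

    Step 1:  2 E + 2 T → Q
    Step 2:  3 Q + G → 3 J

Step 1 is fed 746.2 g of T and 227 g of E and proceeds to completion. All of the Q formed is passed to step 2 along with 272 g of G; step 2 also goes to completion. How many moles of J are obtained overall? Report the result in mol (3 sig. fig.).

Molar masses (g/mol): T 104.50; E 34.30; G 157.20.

Step 1:
n(T) = 746.2 / 104.50 = 7.141 mol
n(E) = 227.0 / 34.30 = 6.618 mol
n/ν → T: 3.571, E: 3.309; E is limiting.
n(Q) produced = (1/2) × 6.618 = 3.309 mol
Step 2:
n(Q) available = 3.309 mol
n(G) = 272.0 / 157.20 = 1.730 mol
n/ν → Q: 1.103, G: 1.730; Q is limiting.
n(J) = (3/3) × 3.309 = 3.309 mol

3.31 mol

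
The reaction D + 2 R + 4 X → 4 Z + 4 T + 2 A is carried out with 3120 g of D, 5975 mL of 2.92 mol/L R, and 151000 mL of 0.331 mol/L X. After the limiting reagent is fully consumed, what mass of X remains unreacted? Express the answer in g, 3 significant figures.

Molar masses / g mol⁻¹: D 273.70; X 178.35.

n(D) = 3120 / 273.70 = 11.40 mol
n(R) = 2.92 × 5975/1000 = 17.45 mol
n(X) = 0.331 × 151000/1000 = 49.98 mol
n/ν for D = 11.40/1 = 11.40
n/ν for R = 17.45/2 = 8.725
n/ν for X = 49.98/4 = 12.50
Smallest n/ν is R → limiting reagent.
X consumed = (4/2) × 17.45 = 34.90 mol
X remaining = 49.98 − 34.90 = 15.08 mol
mass = 15.08 × 178.35 = 2690 g

2690 g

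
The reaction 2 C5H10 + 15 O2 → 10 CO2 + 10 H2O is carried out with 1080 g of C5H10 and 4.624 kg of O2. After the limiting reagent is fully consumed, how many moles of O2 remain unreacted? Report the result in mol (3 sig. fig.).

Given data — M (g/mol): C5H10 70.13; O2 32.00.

29.0 mol

n(C5H10) = 1080 / 70.13 = 15.40 mol
n(O2) = 4.624×1000 / 32.00 = 144.5 mol
n/ν → C5H10: 7.700, O2: 9.633; C5H10 is limiting.
O2 consumed = (15/2) × 15.40 = 115.5 mol
O2 remaining = 144.5 − 115.5 = 29.00 mol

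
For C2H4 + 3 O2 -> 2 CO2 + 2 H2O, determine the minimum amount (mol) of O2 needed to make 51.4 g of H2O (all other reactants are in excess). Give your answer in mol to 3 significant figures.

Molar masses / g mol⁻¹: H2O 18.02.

4.28 mol

n(H2O) = 51.4 / 18.02 = 2.852 mol
n(O2) = (3/2) × 2.852 = 4.278 mol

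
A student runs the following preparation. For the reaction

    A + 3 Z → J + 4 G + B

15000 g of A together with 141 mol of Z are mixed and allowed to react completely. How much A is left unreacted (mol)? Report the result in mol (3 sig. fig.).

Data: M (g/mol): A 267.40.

n(A) = 15000 / 267.40 = 56.10 mol
n(Z) = 141.0 mol
n/ν → A: 56.10, Z: 47.00; Z is limiting.
A consumed = (1/3) × 141.0 = 47.00 mol
A remaining = 56.10 − 47.00 = 9.100 mol

9.10 mol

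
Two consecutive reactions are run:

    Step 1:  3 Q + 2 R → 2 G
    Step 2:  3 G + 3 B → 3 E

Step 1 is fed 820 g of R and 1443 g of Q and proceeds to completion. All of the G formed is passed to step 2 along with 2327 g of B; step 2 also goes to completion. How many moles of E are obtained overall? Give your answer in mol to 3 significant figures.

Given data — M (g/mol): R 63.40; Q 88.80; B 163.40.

Step 1:
n(R) = 820.0 / 63.40 = 12.93 mol
n(Q) = 1443 / 88.80 = 16.25 mol
n/ν for R = 12.93/2 = 6.465
n/ν for Q = 16.25/3 = 5.417
Smallest n/ν is Q → limiting reagent.
n(G) produced = (2/3) × 16.25 = 10.83 mol
Step 2:
n(G) available = 10.83 mol
n(B) = 2327 / 163.40 = 14.24 mol
n/ν for G = 10.83/3 = 3.610
n/ν for B = 14.24/3 = 4.747
Smallest n/ν is G → limiting reagent.
n(E) = (3/3) × 10.83 = 10.83 mol

10.8 mol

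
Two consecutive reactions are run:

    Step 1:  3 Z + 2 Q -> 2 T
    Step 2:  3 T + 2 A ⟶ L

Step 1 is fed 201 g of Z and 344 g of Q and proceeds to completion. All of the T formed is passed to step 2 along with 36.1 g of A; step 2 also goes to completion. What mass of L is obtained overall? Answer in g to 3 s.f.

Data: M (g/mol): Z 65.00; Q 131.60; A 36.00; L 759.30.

381 g

Step 1:
n(Z) = 201.0 / 65.00 = 3.092 mol
n(Q) = 344.0 / 131.60 = 2.614 mol
n/ν for Z = 3.092/3 = 1.031
n/ν for Q = 2.614/2 = 1.307
Smallest n/ν is Z → limiting reagent.
n(T) produced = (2/3) × 3.092 = 2.061 mol
Step 2:
n(T) available = 2.061 mol
n(A) = 36.10 / 36.00 = 1.003 mol
n/ν for T = 2.061/3 = 0.6870
n/ν for A = 1.003/2 = 0.5015
Smallest n/ν is A → limiting reagent.
n(L) = (1/2) × 1.003 = 0.5015 mol
mass = 0.5015 × 759.30 = 380.8 g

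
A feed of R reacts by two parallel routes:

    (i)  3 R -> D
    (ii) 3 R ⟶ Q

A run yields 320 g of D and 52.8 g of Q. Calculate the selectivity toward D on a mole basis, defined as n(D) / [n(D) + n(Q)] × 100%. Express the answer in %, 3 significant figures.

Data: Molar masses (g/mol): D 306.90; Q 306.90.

85.8 %

n(D) = 320 / 306.90 = 1.043 mol
n(Q) = 52.8 / 306.90 = 0.1720 mol
selectivity = 1.043/(1.043+0.1720) × 100 = 85.84 %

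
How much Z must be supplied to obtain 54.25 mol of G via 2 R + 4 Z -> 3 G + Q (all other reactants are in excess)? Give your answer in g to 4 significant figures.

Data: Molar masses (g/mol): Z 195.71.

14160 g

n(G) = 54.25 mol
n(Z) = (4/3) × 54.25 = 72.33 mol
mass = 72.33 × 195.71 = 14160 g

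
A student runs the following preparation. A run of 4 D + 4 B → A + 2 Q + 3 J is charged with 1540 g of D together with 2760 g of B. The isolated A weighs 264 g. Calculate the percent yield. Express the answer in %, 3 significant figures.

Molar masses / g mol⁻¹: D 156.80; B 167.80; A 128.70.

83.5 %

n(D) = 1540 / 156.80 = 9.821 mol
n(B) = 2760 / 167.80 = 16.45 mol
n/ν for D = 9.821/4 = 2.455
n/ν for B = 16.45/4 = 4.113
Smallest n/ν is D → limiting reagent.
theoretical n(A) = (1/4) × 9.821 = 2.455 mol → 316.0 g
% yield = 264 / 316.0 × 100 = 83.54 %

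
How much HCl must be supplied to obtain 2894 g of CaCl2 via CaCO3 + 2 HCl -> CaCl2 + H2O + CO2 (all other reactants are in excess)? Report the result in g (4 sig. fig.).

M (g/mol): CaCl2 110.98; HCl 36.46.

1902 g

n(CaCl2) = 2894 / 110.98 = 26.08 mol
n(HCl) = (2/1) × 26.08 = 52.16 mol
mass = 52.16 × 36.46 = 1902 g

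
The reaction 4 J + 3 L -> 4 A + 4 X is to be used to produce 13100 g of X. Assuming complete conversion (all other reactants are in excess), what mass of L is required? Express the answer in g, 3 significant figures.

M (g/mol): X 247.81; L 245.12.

n(X) = 13100 / 247.81 = 52.86 mol
n(L) = (3/4) × 52.86 = 39.65 mol
mass = 39.65 × 245.12 = 9719 g

9720 g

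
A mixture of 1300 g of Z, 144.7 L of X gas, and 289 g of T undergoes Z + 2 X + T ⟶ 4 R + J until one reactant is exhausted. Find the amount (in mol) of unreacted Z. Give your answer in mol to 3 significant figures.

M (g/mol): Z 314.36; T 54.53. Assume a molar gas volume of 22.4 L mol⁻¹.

0.905 mol

n(Z) = 1300 / 314.36 = 4.135 mol
n(X) = 144.7 / 22.4 = 6.460 mol
n(T) = 289.0 / 54.53 = 5.300 mol
n/ν → Z: 4.135, X: 3.230, T: 5.300; X is limiting.
Z consumed = (1/2) × 6.460 = 3.230 mol
Z remaining = 4.135 − 3.230 = 0.9050 mol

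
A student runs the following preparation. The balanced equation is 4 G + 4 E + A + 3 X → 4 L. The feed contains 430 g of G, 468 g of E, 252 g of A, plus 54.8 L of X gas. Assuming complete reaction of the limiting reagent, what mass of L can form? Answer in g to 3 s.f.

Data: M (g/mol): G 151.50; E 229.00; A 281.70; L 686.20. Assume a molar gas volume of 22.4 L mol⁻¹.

n(G) = 430.0 / 151.50 = 2.838 mol
n(E) = 468.0 / 229.00 = 2.044 mol
n(A) = 252.0 / 281.70 = 0.8946 mol
n(X) = 54.80 / 22.4 = 2.446 mol
n/ν → G: 0.7095, E: 0.5110, A: 0.8946, X: 0.8153; E is limiting.
n(L) = (4/4) × 2.044 = 2.044 mol
mass = 2.044 × 686.20 = 1403 g

1400 g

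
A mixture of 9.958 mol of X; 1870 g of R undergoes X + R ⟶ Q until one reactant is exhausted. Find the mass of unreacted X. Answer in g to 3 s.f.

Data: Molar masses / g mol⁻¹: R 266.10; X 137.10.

402 g

n(X) = 9.958 mol
n(R) = 1870 / 266.10 = 7.027 mol
n/ν for X = 9.958/1 = 9.958
n/ν for R = 7.027/1 = 7.027
Smallest n/ν is R → limiting reagent.
X consumed = (1/1) × 7.027 = 7.027 mol
X remaining = 9.958 − 7.027 = 2.931 mol
mass = 2.931 × 137.10 = 401.8 g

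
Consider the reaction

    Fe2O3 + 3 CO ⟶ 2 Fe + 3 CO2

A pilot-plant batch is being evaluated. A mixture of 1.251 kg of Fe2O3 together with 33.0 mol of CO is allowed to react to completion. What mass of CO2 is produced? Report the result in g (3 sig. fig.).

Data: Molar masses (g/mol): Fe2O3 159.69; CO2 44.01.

n(Fe2O3) = 1.251×1000 / 159.69 = 7.834 mol
n(CO) = 33.00 mol
n/ν for Fe2O3 = 7.834/1 = 7.834
n/ν for CO = 33.00/3 = 11.00
Smallest n/ν is Fe2O3 → limiting reagent.
n(CO2) = (3/1) × 7.834 = 23.50 mol
mass = 23.50 × 44.01 = 1034 g

1030 g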